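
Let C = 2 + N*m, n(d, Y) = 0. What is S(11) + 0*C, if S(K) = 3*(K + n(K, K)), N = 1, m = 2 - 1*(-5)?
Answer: 33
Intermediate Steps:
m = 7 (m = 2 + 5 = 7)
S(K) = 3*K (S(K) = 3*(K + 0) = 3*K)
C = 9 (C = 2 + 1*7 = 2 + 7 = 9)
S(11) + 0*C = 3*11 + 0*9 = 33 + 0 = 33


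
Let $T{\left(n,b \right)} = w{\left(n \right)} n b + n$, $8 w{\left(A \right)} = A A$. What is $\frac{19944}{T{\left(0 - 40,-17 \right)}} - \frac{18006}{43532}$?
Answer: $- \frac{32914449}{123304390} \approx -0.26694$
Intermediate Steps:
$w{\left(A \right)} = \frac{A^{2}}{8}$ ($w{\left(A \right)} = \frac{A A}{8} = \frac{A^{2}}{8}$)
$T{\left(n,b \right)} = n + \frac{b n^{3}}{8}$ ($T{\left(n,b \right)} = \frac{n^{2}}{8} n b + n = \frac{n^{3}}{8} b + n = \frac{b n^{3}}{8} + n = n + \frac{b n^{3}}{8}$)
$\frac{19944}{T{\left(0 - 40,-17 \right)}} - \frac{18006}{43532} = \frac{19944}{\left(0 - 40\right) + \frac{1}{8} \left(-17\right) \left(0 - 40\right)^{3}} - \frac{18006}{43532} = \frac{19944}{\left(0 - 40\right) + \frac{1}{8} \left(-17\right) \left(0 - 40\right)^{3}} - \frac{9003}{21766} = \frac{19944}{-40 + \frac{1}{8} \left(-17\right) \left(-40\right)^{3}} - \frac{9003}{21766} = \frac{19944}{-40 + \frac{1}{8} \left(-17\right) \left(-64000\right)} - \frac{9003}{21766} = \frac{19944}{-40 + 136000} - \frac{9003}{21766} = \frac{19944}{135960} - \frac{9003}{21766} = 19944 \cdot \frac{1}{135960} - \frac{9003}{21766} = \frac{831}{5665} - \frac{9003}{21766} = - \frac{32914449}{123304390}$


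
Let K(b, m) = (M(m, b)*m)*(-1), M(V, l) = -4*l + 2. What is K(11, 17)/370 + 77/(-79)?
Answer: 13958/14615 ≈ 0.95505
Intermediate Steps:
M(V, l) = 2 - 4*l
K(b, m) = -m*(2 - 4*b) (K(b, m) = ((2 - 4*b)*m)*(-1) = (m*(2 - 4*b))*(-1) = -m*(2 - 4*b))
K(11, 17)/370 + 77/(-79) = (2*17*(-1 + 2*11))/370 + 77/(-79) = (2*17*(-1 + 22))*(1/370) + 77*(-1/79) = (2*17*21)*(1/370) - 77/79 = 714*(1/370) - 77/79 = 357/185 - 77/79 = 13958/14615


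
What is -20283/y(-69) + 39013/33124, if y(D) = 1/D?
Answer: 3565997797/2548 ≈ 1.3995e+6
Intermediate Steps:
-20283/y(-69) + 39013/33124 = -20283/(1/(-69)) + 39013/33124 = -20283/(-1/69) + 39013*(1/33124) = -20283*(-69) + 3001/2548 = 1399527 + 3001/2548 = 3565997797/2548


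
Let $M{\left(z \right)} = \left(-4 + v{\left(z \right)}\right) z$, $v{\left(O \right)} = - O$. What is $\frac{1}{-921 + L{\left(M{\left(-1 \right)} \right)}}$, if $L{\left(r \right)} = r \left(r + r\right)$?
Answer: $- \frac{1}{903} \approx -0.0011074$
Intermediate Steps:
$M{\left(z \right)} = z \left(-4 - z\right)$ ($M{\left(z \right)} = \left(-4 - z\right) z = z \left(-4 - z\right)$)
$L{\left(r \right)} = 2 r^{2}$ ($L{\left(r \right)} = r 2 r = 2 r^{2}$)
$\frac{1}{-921 + L{\left(M{\left(-1 \right)} \right)}} = \frac{1}{-921 + 2 \left(\left(-1\right) \left(-1\right) \left(4 - 1\right)\right)^{2}} = \frac{1}{-921 + 2 \left(\left(-1\right) \left(-1\right) 3\right)^{2}} = \frac{1}{-921 + 2 \cdot 3^{2}} = \frac{1}{-921 + 2 \cdot 9} = \frac{1}{-921 + 18} = \frac{1}{-903} = - \frac{1}{903}$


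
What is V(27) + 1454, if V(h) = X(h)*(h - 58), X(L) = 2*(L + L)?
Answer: -1894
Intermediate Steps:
X(L) = 4*L (X(L) = 2*(2*L) = 4*L)
V(h) = 4*h*(-58 + h) (V(h) = (4*h)*(h - 58) = (4*h)*(-58 + h) = 4*h*(-58 + h))
V(27) + 1454 = 4*27*(-58 + 27) + 1454 = 4*27*(-31) + 1454 = -3348 + 1454 = -1894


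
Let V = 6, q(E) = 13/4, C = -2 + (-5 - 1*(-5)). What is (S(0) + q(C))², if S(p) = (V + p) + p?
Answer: 1369/16 ≈ 85.563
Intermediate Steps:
C = -2 (C = -2 + (-5 + 5) = -2 + 0 = -2)
q(E) = 13/4 (q(E) = 13*(¼) = 13/4)
S(p) = 6 + 2*p (S(p) = (6 + p) + p = 6 + 2*p)
(S(0) + q(C))² = ((6 + 2*0) + 13/4)² = ((6 + 0) + 13/4)² = (6 + 13/4)² = (37/4)² = 1369/16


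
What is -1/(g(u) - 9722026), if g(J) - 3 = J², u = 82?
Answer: 1/9715299 ≈ 1.0293e-7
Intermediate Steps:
g(J) = 3 + J²
-1/(g(u) - 9722026) = -1/((3 + 82²) - 9722026) = -1/((3 + 6724) - 9722026) = -1/(6727 - 9722026) = -1/(-9715299) = -1*(-1/9715299) = 1/9715299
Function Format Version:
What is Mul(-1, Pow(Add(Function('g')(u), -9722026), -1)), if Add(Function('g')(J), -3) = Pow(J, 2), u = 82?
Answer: Rational(1, 9715299) ≈ 1.0293e-7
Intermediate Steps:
Function('g')(J) = Add(3, Pow(J, 2))
Mul(-1, Pow(Add(Function('g')(u), -9722026), -1)) = Mul(-1, Pow(Add(Add(3, Pow(82, 2)), -9722026), -1)) = Mul(-1, Pow(Add(Add(3, 6724), -9722026), -1)) = Mul(-1, Pow(Add(6727, -9722026), -1)) = Mul(-1, Pow(-9715299, -1)) = Mul(-1, Rational(-1, 9715299)) = Rational(1, 9715299)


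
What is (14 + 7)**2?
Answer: 441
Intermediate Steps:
(14 + 7)**2 = 21**2 = 441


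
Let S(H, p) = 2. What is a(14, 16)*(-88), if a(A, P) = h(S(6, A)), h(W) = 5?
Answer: -440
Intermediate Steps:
a(A, P) = 5
a(14, 16)*(-88) = 5*(-88) = -440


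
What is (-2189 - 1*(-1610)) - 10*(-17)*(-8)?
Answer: -1939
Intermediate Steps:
(-2189 - 1*(-1610)) - 10*(-17)*(-8) = (-2189 + 1610) + 170*(-8) = -579 - 1360 = -1939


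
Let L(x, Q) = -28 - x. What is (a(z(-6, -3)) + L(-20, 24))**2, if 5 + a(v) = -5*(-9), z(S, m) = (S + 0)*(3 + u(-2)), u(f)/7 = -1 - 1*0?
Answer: 1024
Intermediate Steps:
u(f) = -7 (u(f) = 7*(-1 - 1*0) = 7*(-1 + 0) = 7*(-1) = -7)
z(S, m) = -4*S (z(S, m) = (S + 0)*(3 - 7) = S*(-4) = -4*S)
a(v) = 40 (a(v) = -5 - 5*(-9) = -5 + 45 = 40)
(a(z(-6, -3)) + L(-20, 24))**2 = (40 + (-28 - 1*(-20)))**2 = (40 + (-28 + 20))**2 = (40 - 8)**2 = 32**2 = 1024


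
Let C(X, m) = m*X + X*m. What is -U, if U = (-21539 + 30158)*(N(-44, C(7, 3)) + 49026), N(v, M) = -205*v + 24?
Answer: -500505330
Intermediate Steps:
C(X, m) = 2*X*m (C(X, m) = X*m + X*m = 2*X*m)
N(v, M) = 24 - 205*v
U = 500505330 (U = (-21539 + 30158)*((24 - 205*(-44)) + 49026) = 8619*((24 + 9020) + 49026) = 8619*(9044 + 49026) = 8619*58070 = 500505330)
-U = -1*500505330 = -500505330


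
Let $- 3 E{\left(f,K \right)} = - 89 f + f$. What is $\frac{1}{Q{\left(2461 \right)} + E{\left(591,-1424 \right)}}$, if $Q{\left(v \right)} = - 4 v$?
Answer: $\frac{1}{7492} \approx 0.00013348$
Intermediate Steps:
$E{\left(f,K \right)} = \frac{88 f}{3}$ ($E{\left(f,K \right)} = - \frac{- 89 f + f}{3} = - \frac{\left(-88\right) f}{3} = \frac{88 f}{3}$)
$\frac{1}{Q{\left(2461 \right)} + E{\left(591,-1424 \right)}} = \frac{1}{\left(-4\right) 2461 + \frac{88}{3} \cdot 591} = \frac{1}{-9844 + 17336} = \frac{1}{7492}$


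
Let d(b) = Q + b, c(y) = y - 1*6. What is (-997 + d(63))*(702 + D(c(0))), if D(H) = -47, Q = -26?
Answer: -628800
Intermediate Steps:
c(y) = -6 + y (c(y) = y - 6 = -6 + y)
d(b) = -26 + b
(-997 + d(63))*(702 + D(c(0))) = (-997 + (-26 + 63))*(702 - 47) = (-997 + 37)*655 = -960*655 = -628800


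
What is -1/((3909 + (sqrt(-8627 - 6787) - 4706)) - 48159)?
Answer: 24478/1198352675 + I*sqrt(15414)/2396705350 ≈ 2.0426e-5 + 5.1802e-8*I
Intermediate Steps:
-1/((3909 + (sqrt(-8627 - 6787) - 4706)) - 48159) = -1/((3909 + (sqrt(-15414) - 4706)) - 48159) = -1/((3909 + (I*sqrt(15414) - 4706)) - 48159) = -1/((3909 + (-4706 + I*sqrt(15414))) - 48159) = -1/((-797 + I*sqrt(15414)) - 48159) = -1/(-48956 + I*sqrt(15414))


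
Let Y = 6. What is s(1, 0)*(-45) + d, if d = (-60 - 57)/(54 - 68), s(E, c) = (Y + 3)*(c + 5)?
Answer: -28233/14 ≈ -2016.6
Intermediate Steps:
s(E, c) = 45 + 9*c (s(E, c) = (6 + 3)*(c + 5) = 9*(5 + c) = 45 + 9*c)
d = 117/14 (d = -117/(-14) = -117*(-1/14) = 117/14 ≈ 8.3571)
s(1, 0)*(-45) + d = (45 + 9*0)*(-45) + 117/14 = (45 + 0)*(-45) + 117/14 = 45*(-45) + 117/14 = -2025 + 117/14 = -28233/14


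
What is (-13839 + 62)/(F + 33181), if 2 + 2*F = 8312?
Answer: -13777/37336 ≈ -0.36900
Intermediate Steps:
F = 4155 (F = -1 + (1/2)*8312 = -1 + 4156 = 4155)
(-13839 + 62)/(F + 33181) = (-13839 + 62)/(4155 + 33181) = -13777/37336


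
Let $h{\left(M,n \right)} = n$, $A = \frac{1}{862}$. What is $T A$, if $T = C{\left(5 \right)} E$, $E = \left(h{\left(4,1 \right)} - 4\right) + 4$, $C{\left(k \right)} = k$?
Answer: $\frac{5}{862} \approx 0.0058005$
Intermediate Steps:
$A = \frac{1}{862} \approx 0.0011601$
$E = 1$ ($E = \left(1 - 4\right) + 4 = -3 + 4 = 1$)
$T = 5$ ($T = 5 \cdot 1 = 5$)
$T A = 5 \cdot \frac{1}{862} = \frac{5}{862}$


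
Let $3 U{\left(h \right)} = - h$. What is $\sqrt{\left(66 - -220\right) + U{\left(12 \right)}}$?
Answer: $\sqrt{282} \approx 16.793$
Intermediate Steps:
$U{\left(h \right)} = - \frac{h}{3}$ ($U{\left(h \right)} = \frac{\left(-1\right) h}{3} = - \frac{h}{3}$)
$\sqrt{\left(66 - -220\right) + U{\left(12 \right)}} = \sqrt{\left(66 - -220\right) - 4} = \sqrt{\left(66 + 220\right) - 4} = \sqrt{286 - 4} = \sqrt{282}$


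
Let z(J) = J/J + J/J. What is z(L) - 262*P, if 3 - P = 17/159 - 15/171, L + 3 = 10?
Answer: -2353268/3021 ≈ -778.97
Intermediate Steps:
L = 7 (L = -3 + 10 = 7)
z(J) = 2 (z(J) = 1 + 1 = 2)
P = 9005/3021 (P = 3 - (17/159 - 15/171) = 3 - (17*(1/159) - 15*1/171) = 3 - (17/159 - 5/57) = 3 - 1*58/3021 = 3 - 58/3021 = 9005/3021 ≈ 2.9808)
z(L) - 262*P = 2 - 262*9005/3021 = 2 - 2359310/3021 = -2353268/3021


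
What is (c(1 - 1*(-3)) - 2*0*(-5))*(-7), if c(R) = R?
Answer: -28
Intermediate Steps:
(c(1 - 1*(-3)) - 2*0*(-5))*(-7) = ((1 - 1*(-3)) - 2*0*(-5))*(-7) = ((1 + 3) + 0*(-5))*(-7) = (4 + 0)*(-7) = 4*(-7) = -28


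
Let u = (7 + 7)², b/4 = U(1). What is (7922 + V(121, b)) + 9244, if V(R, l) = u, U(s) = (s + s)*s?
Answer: 17362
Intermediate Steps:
U(s) = 2*s² (U(s) = (2*s)*s = 2*s²)
b = 8 (b = 4*(2*1²) = 4*(2*1) = 4*2 = 8)
u = 196 (u = 14² = 196)
V(R, l) = 196
(7922 + V(121, b)) + 9244 = (7922 + 196) + 9244 = 8118 + 9244 = 17362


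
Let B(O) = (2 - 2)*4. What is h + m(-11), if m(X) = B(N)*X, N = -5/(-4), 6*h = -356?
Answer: -178/3 ≈ -59.333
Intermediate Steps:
h = -178/3 (h = (⅙)*(-356) = -178/3 ≈ -59.333)
N = 5/4 (N = -5*(-¼) = 5/4 ≈ 1.2500)
B(O) = 0 (B(O) = 0*4 = 0)
m(X) = 0 (m(X) = 0*X = 0)
h + m(-11) = -178/3 + 0 = -178/3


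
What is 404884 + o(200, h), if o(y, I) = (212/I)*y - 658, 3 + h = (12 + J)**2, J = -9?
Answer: 1233878/3 ≈ 4.1129e+5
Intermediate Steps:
h = 6 (h = -3 + (12 - 9)**2 = -3 + 3**2 = -3 + 9 = 6)
o(y, I) = -658 + 212*y/I (o(y, I) = 212*y/I - 658 = -658 + 212*y/I)
404884 + o(200, h) = 404884 + (-658 + 212*200/6) = 404884 + (-658 + 212*200*(1/6)) = 404884 + (-658 + 21200/3) = 404884 + 19226/3 = 1233878/3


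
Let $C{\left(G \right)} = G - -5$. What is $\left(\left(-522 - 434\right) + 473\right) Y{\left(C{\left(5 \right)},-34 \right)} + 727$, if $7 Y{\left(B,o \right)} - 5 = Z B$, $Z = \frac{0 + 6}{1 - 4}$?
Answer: $1762$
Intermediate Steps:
$Z = -2$ ($Z = \frac{6}{-3} = 6 \left(- \frac{1}{3}\right) = -2$)
$C{\left(G \right)} = 5 + G$ ($C{\left(G \right)} = G + 5 = 5 + G$)
$Y{\left(B,o \right)} = \frac{5}{7} - \frac{2 B}{7}$ ($Y{\left(B,o \right)} = \frac{5}{7} + \frac{\left(-2\right) B}{7} = \frac{5}{7} - \frac{2 B}{7}$)
$\left(\left(-522 - 434\right) + 473\right) Y{\left(C{\left(5 \right)},-34 \right)} + 727 = \left(\left(-522 - 434\right) + 473\right) \left(\frac{5}{7} - \frac{2 \left(5 + 5\right)}{7}\right) + 727 = \left(-956 + 473\right) \left(\frac{5}{7} - \frac{20}{7}\right) + 727 = - 483 \left(\frac{5}{7} - \frac{20}{7}\right) + 727 = \left(-483\right) \left(- \frac{15}{7}\right) + 727 = 1035 + 727 = 1762$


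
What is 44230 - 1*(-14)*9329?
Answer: 174836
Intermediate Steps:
44230 - 1*(-14)*9329 = 44230 + 14*9329 = 44230 + 130606 = 174836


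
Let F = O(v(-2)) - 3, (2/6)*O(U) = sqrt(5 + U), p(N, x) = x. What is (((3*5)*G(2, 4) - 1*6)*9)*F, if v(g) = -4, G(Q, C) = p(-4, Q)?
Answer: 0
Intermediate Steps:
G(Q, C) = Q
O(U) = 3*sqrt(5 + U)
F = 0 (F = 3*sqrt(5 - 4) - 3 = 3*sqrt(1) - 3 = 3*1 - 3 = 3 - 3 = 0)
(((3*5)*G(2, 4) - 1*6)*9)*F = (((3*5)*2 - 1*6)*9)*0 = ((15*2 - 6)*9)*0 = ((30 - 6)*9)*0 = (24*9)*0 = 216*0 = 0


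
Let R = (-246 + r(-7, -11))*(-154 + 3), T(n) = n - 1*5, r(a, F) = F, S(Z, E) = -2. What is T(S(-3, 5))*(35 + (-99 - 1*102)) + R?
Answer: 39969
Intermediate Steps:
T(n) = -5 + n (T(n) = n - 5 = -5 + n)
R = 38807 (R = (-246 - 11)*(-154 + 3) = -257*(-151) = 38807)
T(S(-3, 5))*(35 + (-99 - 1*102)) + R = (-5 - 2)*(35 + (-99 - 1*102)) + 38807 = -7*(35 + (-99 - 102)) + 38807 = -7*(35 - 201) + 38807 = -7*(-166) + 38807 = 1162 + 38807 = 39969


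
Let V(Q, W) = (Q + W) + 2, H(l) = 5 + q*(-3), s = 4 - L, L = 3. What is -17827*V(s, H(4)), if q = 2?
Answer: -35654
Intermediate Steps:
s = 1 (s = 4 - 1*3 = 4 - 3 = 1)
H(l) = -1 (H(l) = 5 + 2*(-3) = 5 - 6 = -1)
V(Q, W) = 2 + Q + W
-17827*V(s, H(4)) = -17827*(2 + 1 - 1) = -17827*2 = -35654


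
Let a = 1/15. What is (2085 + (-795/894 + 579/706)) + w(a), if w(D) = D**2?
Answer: 24673801897/11834325 ≈ 2084.9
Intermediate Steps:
a = 1/15 ≈ 0.066667
(2085 + (-795/894 + 579/706)) + w(a) = (2085 + (-795/894 + 579/706)) + (1/15)**2 = (2085 + (-795*1/894 + 579*(1/706))) + 1/225 = (2085 + (-265/298 + 579/706)) + 1/225 = (2085 - 3637/52597) + 1/225 = 109661108/52597 + 1/225 = 24673801897/11834325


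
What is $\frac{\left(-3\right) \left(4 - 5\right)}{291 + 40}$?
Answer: $\frac{3}{331} \approx 0.0090634$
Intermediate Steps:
$\frac{\left(-3\right) \left(4 - 5\right)}{291 + 40} = \frac{\left(-3\right) \left(-1\right)}{331} = 3 \cdot \frac{1}{331} = \frac{3}{331}$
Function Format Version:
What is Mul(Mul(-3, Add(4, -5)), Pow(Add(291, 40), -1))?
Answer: Rational(3, 331) ≈ 0.0090634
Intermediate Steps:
Mul(Mul(-3, Add(4, -5)), Pow(Add(291, 40), -1)) = Mul(Mul(-3, -1), Pow(331, -1)) = Mul(3, Rational(1, 331)) = Rational(3, 331)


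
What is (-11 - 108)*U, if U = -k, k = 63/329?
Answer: 1071/47 ≈ 22.787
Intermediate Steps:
k = 9/47 (k = 63*(1/329) = 9/47 ≈ 0.19149)
U = -9/47 (U = -1*9/47 = -9/47 ≈ -0.19149)
(-11 - 108)*U = (-11 - 108)*(-9/47) = -119*(-9/47) = 1071/47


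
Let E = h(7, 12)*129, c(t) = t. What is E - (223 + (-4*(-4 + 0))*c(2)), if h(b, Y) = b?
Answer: 648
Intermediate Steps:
E = 903 (E = 7*129 = 903)
E - (223 + (-4*(-4 + 0))*c(2)) = 903 - (223 - 4*(-4 + 0)*2) = 903 - (223 - 4*(-4)*2) = 903 - (223 + 16*2) = 903 - (223 + 32) = 903 - 1*255 = 903 - 255 = 648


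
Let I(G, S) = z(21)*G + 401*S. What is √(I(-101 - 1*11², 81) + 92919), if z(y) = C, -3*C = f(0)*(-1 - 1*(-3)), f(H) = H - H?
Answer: 10*√1254 ≈ 354.12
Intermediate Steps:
f(H) = 0
C = 0 (C = -0*(-1 - 1*(-3)) = -0*(-1 + 3) = -0*2 = -⅓*0 = 0)
z(y) = 0
I(G, S) = 401*S (I(G, S) = 0*G + 401*S = 0 + 401*S = 401*S)
√(I(-101 - 1*11², 81) + 92919) = √(401*81 + 92919) = √(32481 + 92919) = √125400 = 10*√1254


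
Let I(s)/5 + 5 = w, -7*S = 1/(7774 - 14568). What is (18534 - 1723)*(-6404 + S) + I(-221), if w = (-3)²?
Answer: -5119981265381/47558 ≈ -1.0766e+8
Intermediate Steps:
S = 1/47558 (S = -1/(7*(7774 - 14568)) = -⅐/(-6794) = -⅐*(-1/6794) = 1/47558 ≈ 2.1027e-5)
w = 9
I(s) = 20 (I(s) = -25 + 5*9 = -25 + 45 = 20)
(18534 - 1723)*(-6404 + S) + I(-221) = (18534 - 1723)*(-6404 + 1/47558) + 20 = 16811*(-304561431/47558) + 20 = -5119982216541/47558 + 20 = -5119981265381/47558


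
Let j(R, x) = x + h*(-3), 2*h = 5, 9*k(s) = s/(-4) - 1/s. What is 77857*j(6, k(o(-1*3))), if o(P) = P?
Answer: -62052029/108 ≈ -5.7456e+5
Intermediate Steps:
k(s) = -1/(9*s) - s/36 (k(s) = (s/(-4) - 1/s)/9 = (s*(-1/4) - 1/s)/9 = (-s/4 - 1/s)/9 = (-1/s - s/4)/9 = -1/(9*s) - s/36)
h = 5/2 (h = (1/2)*5 = 5/2 ≈ 2.5000)
j(R, x) = -15/2 + x (j(R, x) = x + (5/2)*(-3) = x - 15/2 = -15/2 + x)
77857*j(6, k(o(-1*3))) = 77857*(-15/2 + (-4 - (-1*3)**2)/(36*((-1*3)))) = 77857*(-15/2 + (1/36)*(-4 - 1*(-3)**2)/(-3)) = 77857*(-15/2 + (1/36)*(-1/3)*(-4 - 1*9)) = 77857*(-15/2 + (1/36)*(-1/3)*(-4 - 9)) = 77857*(-15/2 + (1/36)*(-1/3)*(-13)) = 77857*(-15/2 + 13/108) = 77857*(-797/108) = -62052029/108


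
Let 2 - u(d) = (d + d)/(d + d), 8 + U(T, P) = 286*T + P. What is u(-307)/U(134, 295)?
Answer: 1/38611 ≈ 2.5899e-5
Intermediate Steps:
U(T, P) = -8 + P + 286*T (U(T, P) = -8 + (286*T + P) = -8 + (P + 286*T) = -8 + P + 286*T)
u(d) = 1 (u(d) = 2 - (d + d)/(d + d) = 2 - 2*d/(2*d) = 2 - 2*d*1/(2*d) = 2 - 1*1 = 2 - 1 = 1)
u(-307)/U(134, 295) = 1/(-8 + 295 + 286*134) = 1/(-8 + 295 + 38324) = 1/38611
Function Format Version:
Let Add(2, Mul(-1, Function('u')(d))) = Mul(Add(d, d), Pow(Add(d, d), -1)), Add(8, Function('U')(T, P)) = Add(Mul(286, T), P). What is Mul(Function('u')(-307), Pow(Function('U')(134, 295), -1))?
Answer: Rational(1, 38611) ≈ 2.5899e-5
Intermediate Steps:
Function('U')(T, P) = Add(-8, P, Mul(286, T)) (Function('U')(T, P) = Add(-8, Add(Mul(286, T), P)) = Add(-8, Add(P, Mul(286, T))) = Add(-8, P, Mul(286, T)))
Function('u')(d) = 1 (Function('u')(d) = Add(2, Mul(-1, Mul(Add(d, d), Pow(Add(d, d), -1)))) = Add(2, Mul(-1, Mul(Mul(2, d), Pow(Mul(2, d), -1)))) = Add(2, Mul(-1, Mul(Mul(2, d), Mul(Rational(1, 2), Pow(d, -1))))) = Add(2, Mul(-1, 1)) = Add(2, -1) = 1)
Mul(Function('u')(-307), Pow(Function('U')(134, 295), -1)) = Mul(1, Pow(Add(-8, 295, Mul(286, 134)), -1)) = Mul(1, Pow(Add(-8, 295, 38324), -1)) = Mul(1, Pow(38611, -1)) = Mul(1, Rational(1, 38611)) = Rational(1, 38611)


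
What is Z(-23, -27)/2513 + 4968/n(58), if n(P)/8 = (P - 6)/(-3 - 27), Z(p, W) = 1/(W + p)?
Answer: -292607444/816725 ≈ -358.27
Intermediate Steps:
n(P) = 8/5 - 4*P/15 (n(P) = 8*((P - 6)/(-3 - 27)) = 8*((-6 + P)/(-30)) = 8*((-6 + P)*(-1/30)) = 8*(1/5 - P/30) = 8/5 - 4*P/15)
Z(-23, -27)/2513 + 4968/n(58) = 1/(-27 - 23*2513) + 4968/(8/5 - 4/15*58) = (1/2513)/(-50) + 4968/(8/5 - 232/15) = -1/50*1/2513 + 4968/(-208/15) = -1/125650 + 4968*(-15/208) = -1/125650 - 9315/26 = -292607444/816725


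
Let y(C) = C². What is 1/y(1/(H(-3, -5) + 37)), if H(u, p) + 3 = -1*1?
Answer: 1089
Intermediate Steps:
H(u, p) = -4 (H(u, p) = -3 - 1*1 = -3 - 1 = -4)
1/y(1/(H(-3, -5) + 37)) = 1/((1/(-4 + 37))²) = 1/((1/33)²) = 1/(1/1089) = 1089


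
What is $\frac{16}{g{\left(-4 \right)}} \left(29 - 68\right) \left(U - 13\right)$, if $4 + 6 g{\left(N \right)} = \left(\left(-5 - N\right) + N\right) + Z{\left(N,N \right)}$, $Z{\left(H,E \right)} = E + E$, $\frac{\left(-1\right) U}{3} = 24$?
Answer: $-18720$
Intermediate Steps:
$U = -72$ ($U = \left(-3\right) 24 = -72$)
$Z{\left(H,E \right)} = 2 E$
$g{\left(N \right)} = - \frac{3}{2} + \frac{N}{3}$ ($g{\left(N \right)} = - \frac{2}{3} + \frac{\left(\left(-5 - N\right) + N\right) + 2 N}{6} = - \frac{2}{3} + \frac{-5 + 2 N}{6} = - \frac{2}{3} + \left(- \frac{5}{6} + \frac{N}{3}\right) = - \frac{3}{2} + \frac{N}{3}$)
$\frac{16}{g{\left(-4 \right)}} \left(29 - 68\right) \left(U - 13\right) = \frac{16}{- \frac{3}{2} + \frac{1}{3} \left(-4\right)} \left(29 - 68\right) \left(-72 - 13\right) = \frac{16}{- \frac{3}{2} - \frac{4}{3}} \left(\left(-39\right) \left(-85\right)\right) = \frac{16}{- \frac{17}{6}} \cdot 3315 = 16 \left(- \frac{6}{17}\right) 3315 = \left(- \frac{96}{17}\right) 3315 = -18720$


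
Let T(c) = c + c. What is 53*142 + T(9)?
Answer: 7544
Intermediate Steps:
T(c) = 2*c
53*142 + T(9) = 53*142 + 2*9 = 7526 + 18 = 7544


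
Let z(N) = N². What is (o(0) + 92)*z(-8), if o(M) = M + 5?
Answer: 6208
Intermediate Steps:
o(M) = 5 + M
(o(0) + 92)*z(-8) = ((5 + 0) + 92)*(-8)² = (5 + 92)*64 = 97*64 = 6208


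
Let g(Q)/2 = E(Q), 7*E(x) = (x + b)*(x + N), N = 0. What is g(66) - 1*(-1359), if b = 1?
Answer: 18357/7 ≈ 2622.4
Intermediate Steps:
E(x) = x*(1 + x)/7 (E(x) = ((x + 1)*(x + 0))/7 = ((1 + x)*x)/7 = (x*(1 + x))/7 = x*(1 + x)/7)
g(Q) = 2*Q*(1 + Q)/7 (g(Q) = 2*(Q*(1 + Q)/7) = 2*Q*(1 + Q)/7)
g(66) - 1*(-1359) = (2/7)*66*(1 + 66) - 1*(-1359) = (2/7)*66*67 + 1359 = 8844/7 + 1359 = 18357/7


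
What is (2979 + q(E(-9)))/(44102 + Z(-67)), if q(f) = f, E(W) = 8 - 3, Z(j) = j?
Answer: 2984/44035 ≈ 0.067764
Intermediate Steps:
E(W) = 5
(2979 + q(E(-9)))/(44102 + Z(-67)) = (2979 + 5)/(44102 - 67) = 2984/44035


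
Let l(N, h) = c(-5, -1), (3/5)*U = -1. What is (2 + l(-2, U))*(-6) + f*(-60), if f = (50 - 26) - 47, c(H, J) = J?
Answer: 1374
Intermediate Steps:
U = -5/3 (U = (5/3)*(-1) = -5/3 ≈ -1.6667)
l(N, h) = -1
f = -23 (f = 24 - 47 = -23)
(2 + l(-2, U))*(-6) + f*(-60) = (2 - 1)*(-6) - 23*(-60) = 1*(-6) + 1380 = -6 + 1380 = 1374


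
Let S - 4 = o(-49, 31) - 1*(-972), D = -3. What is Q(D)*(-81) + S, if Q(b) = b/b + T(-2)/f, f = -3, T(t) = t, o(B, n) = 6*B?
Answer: 547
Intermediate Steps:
S = 682 (S = 4 + (6*(-49) - 1*(-972)) = 4 + (-294 + 972) = 4 + 678 = 682)
Q(b) = 5/3 (Q(b) = b/b - 2/(-3) = 1 - 2*(-1/3) = 1 + 2/3 = 5/3)
Q(D)*(-81) + S = (5/3)*(-81) + 682 = -135 + 682 = 547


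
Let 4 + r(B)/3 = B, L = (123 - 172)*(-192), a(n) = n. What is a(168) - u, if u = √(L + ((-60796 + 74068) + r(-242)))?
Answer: 168 - 3*√2438 ≈ 19.872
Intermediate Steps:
L = 9408 (L = -49*(-192) = 9408)
r(B) = -12 + 3*B
u = 3*√2438 (u = √(9408 + ((-60796 + 74068) + (-12 + 3*(-242)))) = √(9408 + (13272 + (-12 - 726))) = √(9408 + (13272 - 738)) = √(9408 + 12534) = √21942 = 3*√2438 ≈ 148.13)
a(168) - u = 168 - 3*√2438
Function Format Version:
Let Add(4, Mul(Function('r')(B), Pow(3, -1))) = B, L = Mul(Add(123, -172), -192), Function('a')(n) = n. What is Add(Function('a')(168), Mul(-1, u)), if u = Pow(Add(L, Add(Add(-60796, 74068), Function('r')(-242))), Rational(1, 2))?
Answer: Add(168, Mul(-3, Pow(2438, Rational(1, 2)))) ≈ 19.872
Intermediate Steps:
L = 9408 (L = Mul(-49, -192) = 9408)
Function('r')(B) = Add(-12, Mul(3, B))
u = Mul(3, Pow(2438, Rational(1, 2))) (u = Pow(Add(9408, Add(Add(-60796, 74068), Add(-12, Mul(3, -242)))), Rational(1, 2)) = Pow(Add(9408, Add(13272, Add(-12, -726))), Rational(1, 2)) = Pow(Add(9408, Add(13272, -738)), Rational(1, 2)) = Pow(Add(9408, 12534), Rational(1, 2)) = Pow(21942, Rational(1, 2)) = Mul(3, Pow(2438, Rational(1, 2))) ≈ 148.13)
Add(Function('a')(168), Mul(-1, u)) = Add(168, Mul(-1, Mul(3, Pow(2438, Rational(1, 2))))) = Add(168, Mul(-3, Pow(2438, Rational(1, 2))))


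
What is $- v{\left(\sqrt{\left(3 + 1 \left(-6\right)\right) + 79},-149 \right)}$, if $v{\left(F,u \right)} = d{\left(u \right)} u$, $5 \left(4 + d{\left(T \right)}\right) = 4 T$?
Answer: $- \frac{91784}{5} \approx -18357.0$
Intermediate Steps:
$d{\left(T \right)} = -4 + \frac{4 T}{5}$
$v{\left(F,u \right)} = u \left(-4 + \frac{4 u}{5}\right)$ ($v{\left(F,u \right)} = \left(-4 + \frac{4 u}{5}\right) u = u \left(-4 + \frac{4 u}{5}\right)$)
$- v{\left(\sqrt{\left(3 + 1 \left(-6\right)\right) + 79},-149 \right)} = - \frac{4 \left(-149\right) \left(-5 - 149\right)}{5} = - \frac{4 \left(-149\right) \left(-154\right)}{5} = \left(-1\right) \frac{91784}{5} = - \frac{91784}{5}$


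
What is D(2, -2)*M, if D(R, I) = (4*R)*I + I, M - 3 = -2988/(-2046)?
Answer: -27378/341 ≈ -80.287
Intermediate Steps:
M = 1521/341 (M = 3 - 2988/(-2046) = 3 - 2988*(-1/2046) = 3 + 498/341 = 1521/341 ≈ 4.4604)
D(R, I) = I + 4*I*R (D(R, I) = 4*I*R + I = I + 4*I*R)
D(2, -2)*M = -2*(1 + 4*2)*(1521/341) = -2*(1 + 8)*(1521/341) = -2*9*(1521/341) = -18*1521/341 = -27378/341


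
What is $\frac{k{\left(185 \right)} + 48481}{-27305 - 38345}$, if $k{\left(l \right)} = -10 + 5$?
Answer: $- \frac{24238}{32825} \approx -0.7384$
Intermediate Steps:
$k{\left(l \right)} = -5$
$\frac{k{\left(185 \right)} + 48481}{-27305 - 38345} = \frac{-5 + 48481}{-27305 - 38345} = \frac{48476}{-65650} = 48476 \left(- \frac{1}{65650}\right) = - \frac{24238}{32825}$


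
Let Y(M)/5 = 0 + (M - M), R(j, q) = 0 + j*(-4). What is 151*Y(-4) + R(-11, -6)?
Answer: 44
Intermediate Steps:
R(j, q) = -4*j (R(j, q) = 0 - 4*j = -4*j)
Y(M) = 0 (Y(M) = 5*(0 + (M - M)) = 5*(0 + 0) = 5*0 = 0)
151*Y(-4) + R(-11, -6) = 151*0 - 4*(-11) = 0 + 44 = 44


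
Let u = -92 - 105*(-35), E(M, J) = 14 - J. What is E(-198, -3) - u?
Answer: -3566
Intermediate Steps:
u = 3583 (u = -92 + 3675 = 3583)
E(-198, -3) - u = (14 - 1*(-3)) - 1*3583 = (14 + 3) - 3583 = 17 - 3583 = -3566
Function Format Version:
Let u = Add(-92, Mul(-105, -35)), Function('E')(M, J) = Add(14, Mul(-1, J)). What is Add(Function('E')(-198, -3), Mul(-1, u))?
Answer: -3566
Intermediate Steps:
u = 3583 (u = Add(-92, 3675) = 3583)
Add(Function('E')(-198, -3), Mul(-1, u)) = Add(Add(14, Mul(-1, -3)), Mul(-1, 3583)) = Add(Add(14, 3), -3583) = Add(17, -3583) = -3566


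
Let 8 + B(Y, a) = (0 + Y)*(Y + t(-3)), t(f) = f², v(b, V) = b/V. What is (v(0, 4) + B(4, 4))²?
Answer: 1936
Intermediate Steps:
B(Y, a) = -8 + Y*(9 + Y) (B(Y, a) = -8 + (0 + Y)*(Y + (-3)²) = -8 + Y*(Y + 9) = -8 + Y*(9 + Y))
(v(0, 4) + B(4, 4))² = (0/4 + (-8 + 4² + 9*4))² = (0*(¼) + (-8 + 16 + 36))² = (0 + 44)² = 44² = 1936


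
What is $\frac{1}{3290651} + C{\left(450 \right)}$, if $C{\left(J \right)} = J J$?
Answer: $\frac{666356827501}{3290651} \approx 2.025 \cdot 10^{5}$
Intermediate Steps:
$C{\left(J \right)} = J^{2}$
$\frac{1}{3290651} + C{\left(450 \right)} = \frac{1}{3290651} + 450^{2} = \frac{1}{3290651} + 202500 = \frac{666356827501}{3290651}$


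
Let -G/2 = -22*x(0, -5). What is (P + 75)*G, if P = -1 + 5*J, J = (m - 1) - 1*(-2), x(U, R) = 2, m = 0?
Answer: 6952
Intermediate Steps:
J = 1 (J = (0 - 1) - 1*(-2) = -1 + 2 = 1)
P = 4 (P = -1 + 5*1 = -1 + 5 = 4)
G = 88 (G = -(-44)*2 = -2*(-44) = 88)
(P + 75)*G = (4 + 75)*88 = 79*88 = 6952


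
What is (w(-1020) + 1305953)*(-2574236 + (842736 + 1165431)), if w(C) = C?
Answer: -738682118377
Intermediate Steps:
(w(-1020) + 1305953)*(-2574236 + (842736 + 1165431)) = (-1020 + 1305953)*(-2574236 + (842736 + 1165431)) = 1304933*(-2574236 + 2008167) = 1304933*(-566069) = -738682118377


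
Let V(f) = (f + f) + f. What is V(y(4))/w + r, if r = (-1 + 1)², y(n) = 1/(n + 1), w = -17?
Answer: -3/85 ≈ -0.035294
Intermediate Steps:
y(n) = 1/(1 + n)
V(f) = 3*f (V(f) = 2*f + f = 3*f)
r = 0 (r = 0² = 0)
V(y(4))/w + r = (3/(1 + 4))/(-17) + 0 = (3/5)*(-1/17) + 0 = (3*(⅕))*(-1/17) + 0 = (⅗)*(-1/17) + 0 = -3/85 + 0 = -3/85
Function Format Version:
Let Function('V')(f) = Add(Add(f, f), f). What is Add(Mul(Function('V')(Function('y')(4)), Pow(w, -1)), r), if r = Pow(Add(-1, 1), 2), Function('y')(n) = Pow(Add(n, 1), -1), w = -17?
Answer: Rational(-3, 85) ≈ -0.035294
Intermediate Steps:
Function('y')(n) = Pow(Add(1, n), -1)
Function('V')(f) = Mul(3, f) (Function('V')(f) = Add(Mul(2, f), f) = Mul(3, f))
r = 0 (r = Pow(0, 2) = 0)
Add(Mul(Function('V')(Function('y')(4)), Pow(w, -1)), r) = Add(Mul(Mul(3, Pow(Add(1, 4), -1)), Pow(-17, -1)), 0) = Add(Mul(Mul(3, Pow(5, -1)), Rational(-1, 17)), 0) = Add(Mul(Mul(3, Rational(1, 5)), Rational(-1, 17)), 0) = Add(Mul(Rational(3, 5), Rational(-1, 17)), 0) = Add(Rational(-3, 85), 0) = Rational(-3, 85)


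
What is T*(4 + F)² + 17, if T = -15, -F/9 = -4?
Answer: -23983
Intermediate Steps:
F = 36 (F = -9*(-4) = 36)
T*(4 + F)² + 17 = -15*(4 + 36)² + 17 = -15*40² + 17 = -15*1600 + 17 = -24000 + 17 = -23983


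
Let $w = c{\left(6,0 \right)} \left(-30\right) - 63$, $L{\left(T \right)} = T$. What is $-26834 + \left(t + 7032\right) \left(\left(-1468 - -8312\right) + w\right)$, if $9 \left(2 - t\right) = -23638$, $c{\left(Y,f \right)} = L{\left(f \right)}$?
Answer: $\frac{589325758}{9} \approx 6.5481 \cdot 10^{7}$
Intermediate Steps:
$c{\left(Y,f \right)} = f$
$t = \frac{23656}{9}$ ($t = 2 - - \frac{23638}{9} = 2 + \frac{23638}{9} = \frac{23656}{9} \approx 2628.4$)
$w = -63$ ($w = 0 \left(-30\right) - 63 = 0 - 63 = -63$)
$-26834 + \left(t + 7032\right) \left(\left(-1468 - -8312\right) + w\right) = -26834 + \left(\frac{23656}{9} + 7032\right) \left(\left(-1468 - -8312\right) - 63\right) = -26834 + \frac{86944 \left(\left(-1468 + 8312\right) - 63\right)}{9} = -26834 + \frac{86944 \left(6844 - 63\right)}{9} = -26834 + \frac{86944}{9} \cdot 6781 = -26834 + \frac{589567264}{9} = \frac{589325758}{9}$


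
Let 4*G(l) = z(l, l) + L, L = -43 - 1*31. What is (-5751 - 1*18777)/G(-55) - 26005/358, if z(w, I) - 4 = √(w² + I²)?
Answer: -248859247/41170 - 539616*√2/115 ≈ -12681.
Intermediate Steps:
z(w, I) = 4 + √(I² + w²) (z(w, I) = 4 + √(w² + I²) = 4 + √(I² + w²))
L = -74 (L = -43 - 31 = -74)
G(l) = -35/2 + √2*√(l²)/4 (G(l) = ((4 + √(l² + l²)) - 74)/4 = ((4 + √(2*l²)) - 74)/4 = ((4 + √2*√(l²)) - 74)/4 = (-70 + √2*√(l²))/4 = -35/2 + √2*√(l²)/4)
(-5751 - 1*18777)/G(-55) - 26005/358 = (-5751 - 1*18777)/(-35/2 + √2*√((-55)²)/4) - 26005/358 = (-5751 - 18777)/(-35/2 + √2*√3025/4) - 26005*1/358 = -24528/(-35/2 + (¼)*√2*55) - 26005/358 = -24528/(-35/2 + 55*√2/4) - 26005/358 = -26005/358 - 24528/(-35/2 + 55*√2/4)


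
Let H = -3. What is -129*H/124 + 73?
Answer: 9439/124 ≈ 76.121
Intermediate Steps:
-129*H/124 + 73 = -(-387)/124 + 73 = -129*(-3/124) + 73 = 387/124 + 73 = 9439/124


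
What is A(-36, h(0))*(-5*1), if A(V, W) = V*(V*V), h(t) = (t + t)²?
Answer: 233280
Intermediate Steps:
h(t) = 4*t² (h(t) = (2*t)² = 4*t²)
A(V, W) = V³ (A(V, W) = V*V² = V³)
A(-36, h(0))*(-5*1) = (-36)³*(-5*1) = -46656*(-5) = 233280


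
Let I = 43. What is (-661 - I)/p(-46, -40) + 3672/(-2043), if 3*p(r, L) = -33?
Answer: 14120/227 ≈ 62.203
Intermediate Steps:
p(r, L) = -11 (p(r, L) = (1/3)*(-33) = -11)
(-661 - I)/p(-46, -40) + 3672/(-2043) = (-661 - 1*43)/(-11) + 3672/(-2043) = (-661 - 43)*(-1/11) + 3672*(-1/2043) = -704*(-1/11) - 408/227 = 64 - 408/227 = 14120/227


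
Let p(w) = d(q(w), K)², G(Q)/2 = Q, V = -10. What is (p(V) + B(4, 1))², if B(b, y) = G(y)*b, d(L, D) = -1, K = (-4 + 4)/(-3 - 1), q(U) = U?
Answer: 81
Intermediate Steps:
G(Q) = 2*Q
K = 0 (K = 0/(-4) = 0*(-¼) = 0)
p(w) = 1 (p(w) = (-1)² = 1)
B(b, y) = 2*b*y (B(b, y) = (2*y)*b = 2*b*y)
(p(V) + B(4, 1))² = (1 + 2*4*1)² = (1 + 8)² = 9² = 81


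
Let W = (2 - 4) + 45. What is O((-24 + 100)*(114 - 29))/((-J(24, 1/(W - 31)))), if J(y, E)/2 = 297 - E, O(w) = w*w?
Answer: -250389600/3563 ≈ -70275.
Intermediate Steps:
W = 43 (W = -2 + 45 = 43)
O(w) = w²
J(y, E) = 594 - 2*E (J(y, E) = 2*(297 - E) = 594 - 2*E)
O((-24 + 100)*(114 - 29))/((-J(24, 1/(W - 31)))) = ((-24 + 100)*(114 - 29))²/((-(594 - 2/(43 - 31)))) = (76*85)²/((-(594 - 2/12))) = 6460²/((-(594 - 2*1/12))) = 41731600/((-(594 - ⅙))) = 41731600/((-1*3563/6)) = 41731600/(-3563/6) = 41731600*(-6/3563) = -250389600/3563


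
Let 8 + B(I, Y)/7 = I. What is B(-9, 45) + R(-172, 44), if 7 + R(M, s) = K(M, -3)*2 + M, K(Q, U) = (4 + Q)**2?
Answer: 56150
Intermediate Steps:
B(I, Y) = -56 + 7*I
R(M, s) = -7 + M + 2*(4 + M)**2 (R(M, s) = -7 + ((4 + M)**2*2 + M) = -7 + (2*(4 + M)**2 + M) = -7 + (M + 2*(4 + M)**2) = -7 + M + 2*(4 + M)**2)
B(-9, 45) + R(-172, 44) = (-56 + 7*(-9)) + (-7 - 172 + 2*(4 - 172)**2) = (-56 - 63) + (-7 - 172 + 2*(-168)**2) = -119 + (-7 - 172 + 2*28224) = -119 + (-7 - 172 + 56448) = -119 + 56269 = 56150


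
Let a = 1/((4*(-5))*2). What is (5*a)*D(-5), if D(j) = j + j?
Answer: 5/4 ≈ 1.2500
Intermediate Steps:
a = -1/40 (a = 1/(-20*2) = 1/(-40) = -1/40 ≈ -0.025000)
D(j) = 2*j
(5*a)*D(-5) = (5*(-1/40))*(2*(-5)) = -1/8*(-10) = 5/4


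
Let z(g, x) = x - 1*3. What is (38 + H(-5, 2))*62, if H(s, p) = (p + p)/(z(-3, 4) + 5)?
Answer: 7192/3 ≈ 2397.3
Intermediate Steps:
z(g, x) = -3 + x (z(g, x) = x - 3 = -3 + x)
H(s, p) = p/3 (H(s, p) = (p + p)/((-3 + 4) + 5) = (2*p)/(1 + 5) = (2*p)/6 = (2*p)*(⅙) = p/3)
(38 + H(-5, 2))*62 = (38 + (⅓)*2)*62 = (38 + ⅔)*62 = (116/3)*62 = 7192/3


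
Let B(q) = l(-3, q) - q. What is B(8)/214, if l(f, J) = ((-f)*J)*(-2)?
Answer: -28/107 ≈ -0.26168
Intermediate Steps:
l(f, J) = 2*J*f (l(f, J) = -J*f*(-2) = 2*J*f)
B(q) = -7*q (B(q) = 2*q*(-3) - q = -6*q - q = -7*q)
B(8)/214 = -7*8/214 = -56*1/214 = -28/107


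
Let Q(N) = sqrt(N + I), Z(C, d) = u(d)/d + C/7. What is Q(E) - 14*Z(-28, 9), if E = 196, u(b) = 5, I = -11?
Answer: 434/9 + sqrt(185) ≈ 61.824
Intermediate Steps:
Z(C, d) = 5/d + C/7
Q(N) = sqrt(-11 + N) (Q(N) = sqrt(N - 11) = sqrt(-11 + N))
Q(E) - 14*Z(-28, 9) = sqrt(-11 + 196) - 14*(5/9 + (1/7)*(-28)) = sqrt(185) - 14*(5*(1/9) - 4) = sqrt(185) - 14*(5/9 - 4) = sqrt(185) - 14*(-31)/9 = sqrt(185) - 1*(-434/9) = sqrt(185) + 434/9 = 434/9 + sqrt(185)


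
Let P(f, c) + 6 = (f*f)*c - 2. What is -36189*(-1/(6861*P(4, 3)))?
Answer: 12063/91480 ≈ 0.13186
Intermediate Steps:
P(f, c) = -8 + c*f**2 (P(f, c) = -6 + ((f*f)*c - 2) = -6 + (f**2*c - 2) = -6 + (c*f**2 - 2) = -6 + (-2 + c*f**2) = -8 + c*f**2)
-36189*(-1/(6861*P(4, 3))) = -36189*(-1/(6861*(-8 + 3*4**2))) = -36189*(-1/(6861*(-8 + 3*16))) = -36189*(-1/(6861*(-8 + 48))) = -36189/(40*(-6861)) = -36189/(-274440) = -36189*(-1/274440) = 12063/91480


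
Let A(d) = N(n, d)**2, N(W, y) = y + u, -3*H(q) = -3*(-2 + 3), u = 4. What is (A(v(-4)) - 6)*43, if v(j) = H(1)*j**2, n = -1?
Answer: 16942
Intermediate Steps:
H(q) = 1 (H(q) = -(-1)*(-2 + 3) = -(-1) = -1/3*(-3) = 1)
N(W, y) = 4 + y (N(W, y) = y + 4 = 4 + y)
v(j) = j**2 (v(j) = 1*j**2 = j**2)
A(d) = (4 + d)**2
(A(v(-4)) - 6)*43 = ((4 + (-4)**2)**2 - 6)*43 = ((4 + 16)**2 - 6)*43 = (20**2 - 6)*43 = (400 - 6)*43 = 394*43 = 16942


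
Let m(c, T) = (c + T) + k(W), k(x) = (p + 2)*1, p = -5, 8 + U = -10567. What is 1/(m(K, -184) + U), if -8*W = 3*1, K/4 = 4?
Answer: -1/10746 ≈ -9.3058e-5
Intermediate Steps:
U = -10575 (U = -8 - 10567 = -10575)
K = 16 (K = 4*4 = 16)
W = -3/8 ≈ -0.37500
k(x) = -3 (k(x) = (-5 + 2)*1 = -3*1 = -3)
m(c, T) = -3 + T + c (m(c, T) = (c + T) - 3 = (T + c) - 3 = -3 + T + c)
1/(m(K, -184) + U) = 1/((-3 - 184 + 16) - 10575) = 1/(-171 - 10575) = 1/(-10746) = -1/10746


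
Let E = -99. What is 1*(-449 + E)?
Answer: -548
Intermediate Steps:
1*(-449 + E) = 1*(-449 - 99) = 1*(-548) = -548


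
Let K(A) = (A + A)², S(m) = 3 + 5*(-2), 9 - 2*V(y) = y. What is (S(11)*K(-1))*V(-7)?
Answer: -224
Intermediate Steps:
V(y) = 9/2 - y/2
S(m) = -7 (S(m) = 3 - 10 = -7)
K(A) = 4*A² (K(A) = (2*A)² = 4*A²)
(S(11)*K(-1))*V(-7) = (-28*(-1)²)*(9/2 - ½*(-7)) = (-28)*(9/2 + 7/2) = -7*4*8 = -28*8 = -224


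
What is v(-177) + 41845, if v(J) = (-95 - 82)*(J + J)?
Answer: 104503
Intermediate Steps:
v(J) = -354*J
v(-177) + 41845 = -354*(-177) + 41845 = 62658 + 41845 = 104503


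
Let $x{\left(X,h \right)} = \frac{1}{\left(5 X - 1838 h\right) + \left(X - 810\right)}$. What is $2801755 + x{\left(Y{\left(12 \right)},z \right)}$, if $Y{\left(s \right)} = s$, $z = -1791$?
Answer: $\frac{9220911915601}{3291120} \approx 2.8018 \cdot 10^{6}$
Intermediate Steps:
$x{\left(X,h \right)} = \frac{1}{-810 - 1838 h + 6 X}$ ($x{\left(X,h \right)} = \frac{1}{\left(- 1838 h + 5 X\right) + \left(X - 810\right)} = \frac{1}{\left(- 1838 h + 5 X\right) + \left(-810 + X\right)} = \frac{1}{-810 - 1838 h + 6 X}$)
$2801755 + x{\left(Y{\left(12 \right)},z \right)} = 2801755 - \frac{1}{810 - 72 + 1838 \left(-1791\right)} = 2801755 - \frac{1}{810 - 72 - 3291858} = 2801755 - \frac{1}{-3291120} = 2801755 - - \frac{1}{3291120} = 2801755 + \frac{1}{3291120} = \frac{9220911915601}{3291120}$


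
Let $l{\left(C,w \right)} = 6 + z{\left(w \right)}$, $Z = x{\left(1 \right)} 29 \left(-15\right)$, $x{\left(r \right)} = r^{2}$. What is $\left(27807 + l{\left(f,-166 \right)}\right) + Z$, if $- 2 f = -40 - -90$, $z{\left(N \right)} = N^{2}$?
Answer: $54934$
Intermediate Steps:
$f = -25$ ($f = - \frac{-40 - -90}{2} = - \frac{-40 + 90}{2} = \left(- \frac{1}{2}\right) 50 = -25$)
$Z = -435$ ($Z = 1^{2} \cdot 29 \left(-15\right) = 1 \cdot 29 \left(-15\right) = 29 \left(-15\right) = -435$)
$l{\left(C,w \right)} = 6 + w^{2}$
$\left(27807 + l{\left(f,-166 \right)}\right) + Z = \left(27807 + \left(6 + \left(-166\right)^{2}\right)\right) - 435 = \left(27807 + \left(6 + 27556\right)\right) - 435 = \left(27807 + 27562\right) - 435 = 55369 - 435 = 54934$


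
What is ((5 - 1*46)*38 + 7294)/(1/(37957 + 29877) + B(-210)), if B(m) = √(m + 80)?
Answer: 389095824/598188702281 - 26393926125216*I*√130/598188702281 ≈ 0.00065046 - 503.08*I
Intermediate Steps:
B(m) = √(80 + m)
((5 - 1*46)*38 + 7294)/(1/(37957 + 29877) + B(-210)) = ((5 - 1*46)*38 + 7294)/(1/(37957 + 29877) + √(80 - 210)) = ((5 - 46)*38 + 7294)/(1/67834 + √(-130)) = (-41*38 + 7294)/(1/67834 + I*√130) = (-1558 + 7294)/(1/67834 + I*√130) = 5736/(1/67834 + I*√130)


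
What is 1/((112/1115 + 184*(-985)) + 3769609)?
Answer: 1115/4001031547 ≈ 2.7868e-7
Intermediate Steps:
1/((112/1115 + 184*(-985)) + 3769609) = 1/((112*(1/1115) - 181240) + 3769609) = 1/((112/1115 - 181240) + 3769609) = 1/(-202082488/1115 + 3769609) = 1/(4001031547/1115) = 1115/4001031547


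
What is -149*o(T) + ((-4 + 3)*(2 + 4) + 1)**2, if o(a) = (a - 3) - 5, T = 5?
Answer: 472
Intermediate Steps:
o(a) = -8 + a (o(a) = (-3 + a) - 5 = -8 + a)
-149*o(T) + ((-4 + 3)*(2 + 4) + 1)**2 = -149*(-8 + 5) + ((-4 + 3)*(2 + 4) + 1)**2 = -149*(-3) + (-1*6 + 1)**2 = 447 + (-6 + 1)**2 = 447 + (-5)**2 = 447 + 25 = 472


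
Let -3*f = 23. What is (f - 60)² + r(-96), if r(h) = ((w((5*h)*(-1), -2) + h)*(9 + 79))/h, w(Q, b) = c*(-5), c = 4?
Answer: 42166/9 ≈ 4685.1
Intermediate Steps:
w(Q, b) = -20 (w(Q, b) = 4*(-5) = -20)
f = -23/3 (f = -⅓*23 = -23/3 ≈ -7.6667)
r(h) = (-1760 + 88*h)/h (r(h) = ((-20 + h)*(9 + 79))/h = ((-20 + h)*88)/h = (-1760 + 88*h)/h)
(f - 60)² + r(-96) = (-23/3 - 60)² + (88 - 1760/(-96)) = (-203/3)² + (88 - 1760*(-1/96)) = 41209/9 + (88 + 55/3) = 41209/9 + 319/3 = 42166/9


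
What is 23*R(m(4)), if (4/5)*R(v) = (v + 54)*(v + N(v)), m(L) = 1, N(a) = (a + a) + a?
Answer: 6325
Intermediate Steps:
N(a) = 3*a (N(a) = 2*a + a = 3*a)
R(v) = 5*v*(54 + v) (R(v) = 5*((v + 54)*(v + 3*v))/4 = 5*((54 + v)*(4*v))/4 = 5*(4*v*(54 + v))/4 = 5*v*(54 + v))
23*R(m(4)) = 23*(5*1*(54 + 1)) = 23*(5*1*55) = 23*275 = 6325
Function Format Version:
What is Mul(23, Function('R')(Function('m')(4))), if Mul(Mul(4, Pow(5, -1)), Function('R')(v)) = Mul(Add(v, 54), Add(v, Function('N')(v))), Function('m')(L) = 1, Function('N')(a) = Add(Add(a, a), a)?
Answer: 6325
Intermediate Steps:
Function('N')(a) = Mul(3, a) (Function('N')(a) = Add(Mul(2, a), a) = Mul(3, a))
Function('R')(v) = Mul(5, v, Add(54, v)) (Function('R')(v) = Mul(Rational(5, 4), Mul(Add(v, 54), Add(v, Mul(3, v)))) = Mul(Rational(5, 4), Mul(Add(54, v), Mul(4, v))) = Mul(Rational(5, 4), Mul(4, v, Add(54, v))) = Mul(5, v, Add(54, v)))
Mul(23, Function('R')(Function('m')(4))) = Mul(23, Mul(5, 1, Add(54, 1))) = Mul(23, Mul(5, 1, 55)) = Mul(23, 275) = 6325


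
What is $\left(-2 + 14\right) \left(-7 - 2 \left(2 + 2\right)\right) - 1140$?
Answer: $-1320$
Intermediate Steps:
$\left(-2 + 14\right) \left(-7 - 2 \left(2 + 2\right)\right) - 1140 = 12 \left(-7 - 8\right) - 1140 = 12 \left(-15\right) - 1140 = -180 - 1140 = -1320$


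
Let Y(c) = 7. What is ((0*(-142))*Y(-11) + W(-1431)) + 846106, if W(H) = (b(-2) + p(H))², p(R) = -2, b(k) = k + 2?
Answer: 846110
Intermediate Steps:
b(k) = 2 + k
W(H) = 4 (W(H) = ((2 - 2) - 2)² = (0 - 2)² = (-2)² = 4)
((0*(-142))*Y(-11) + W(-1431)) + 846106 = ((0*(-142))*7 + 4) + 846106 = (0*7 + 4) + 846106 = (0 + 4) + 846106 = 4 + 846106 = 846110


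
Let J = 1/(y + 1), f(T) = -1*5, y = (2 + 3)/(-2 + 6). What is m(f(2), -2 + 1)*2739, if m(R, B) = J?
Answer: 3652/3 ≈ 1217.3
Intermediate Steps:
y = 5/4 ≈ 1.2500
f(T) = -5
J = 4/9 (J = 1/(5/4 + 1) = 1/(9/4) = 4/9 ≈ 0.44444)
m(R, B) = 4/9
m(f(2), -2 + 1)*2739 = (4/9)*2739 = 3652/3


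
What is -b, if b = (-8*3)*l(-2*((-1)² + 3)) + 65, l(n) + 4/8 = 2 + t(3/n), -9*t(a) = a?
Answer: -28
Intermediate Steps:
t(a) = -a/9
l(n) = 3/2 - 1/(3*n) (l(n) = -½ + (2 - 1/(3*n)) = 3/2 - 1/(3*n))
b = 28 (b = (-8*3)*((-2 + 9*(-2*((-1)² + 3)))/(6*((-2*((-1)² + 3))))) + 65 = -4*(-2 + 9*(-2*(1 + 3)))/((-2*(1 + 3))) + 65 = -4*(-2 + 9*(-2*4))/((-2*4)) + 65 = -4*(-2 + 9*(-8))/(-8) + 65 = -4*(-1)*(-2 - 72)/8 + 65 = -4*(-1)*(-74)/8 + 65 = -24*37/24 + 65 = -37 + 65 = 28)
-b = -1*28 = -28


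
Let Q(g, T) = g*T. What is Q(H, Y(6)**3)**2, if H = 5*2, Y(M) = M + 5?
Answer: 177156100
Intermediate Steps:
Y(M) = 5 + M
H = 10
Q(g, T) = T*g
Q(H, Y(6)**3)**2 = ((5 + 6)**3*10)**2 = (11**3*10)**2 = (1331*10)**2 = 13310**2 = 177156100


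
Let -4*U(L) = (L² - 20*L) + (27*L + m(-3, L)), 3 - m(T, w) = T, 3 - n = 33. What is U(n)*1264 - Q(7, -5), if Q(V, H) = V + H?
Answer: -219938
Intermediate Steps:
n = -30 (n = 3 - 1*33 = 3 - 33 = -30)
m(T, w) = 3 - T
Q(V, H) = H + V
U(L) = -3/2 - 7*L/4 - L²/4 (U(L) = -((L² - 20*L) + (27*L + (3 - 1*(-3))))/4 = -((L² - 20*L) + (27*L + (3 + 3)))/4 = -((L² - 20*L) + (27*L + 6))/4 = -((L² - 20*L) + (6 + 27*L))/4 = -(6 + L² + 7*L)/4 = -3/2 - 7*L/4 - L²/4)
U(n)*1264 - Q(7, -5) = (-3/2 - 7/4*(-30) - ¼*(-30)²)*1264 - (-5 + 7) = (-3/2 + 105/2 - ¼*900)*1264 - 1*2 = (-3/2 + 105/2 - 225)*1264 - 2 = -174*1264 - 2 = -219936 - 2 = -219938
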